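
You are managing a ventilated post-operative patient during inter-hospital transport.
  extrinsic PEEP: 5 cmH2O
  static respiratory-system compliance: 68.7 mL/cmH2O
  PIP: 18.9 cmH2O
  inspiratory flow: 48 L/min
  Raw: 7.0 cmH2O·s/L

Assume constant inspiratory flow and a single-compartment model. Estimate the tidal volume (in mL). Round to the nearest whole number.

570

Flow: 48 L/min ÷ 60 = 0.8 L/s.
Equation of motion (constant flow): PIP = Vt/C + R·V̇ + PEEP.
Vt/C = PIP − R·V̇ − PEEP = 18.9 − 5.6 − 5 = 8.3 cmH2O.
Vt = C × 8.3 = 68.7 × 8.3 = 570.21 mL.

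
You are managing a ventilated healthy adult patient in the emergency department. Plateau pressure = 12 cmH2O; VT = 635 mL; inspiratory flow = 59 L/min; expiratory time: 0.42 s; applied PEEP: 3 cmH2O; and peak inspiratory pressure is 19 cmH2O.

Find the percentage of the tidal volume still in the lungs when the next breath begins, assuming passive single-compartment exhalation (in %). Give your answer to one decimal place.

43.3

Flow: 59 L/min ÷ 60 = 0.9833 L/s.
R = (PIP − Pplat)/V̇ = (19 − 12) / 0.9833 = 7.0/0.9833 = 7.119 cmH2O·s/L.
C = Vt/(Pplat − PEEP) = 635.0 / (12 − 3) = 635.0/9.0 = 70.556 mL/cmH2O.
τ = R × C = 7.119 × 0.07056 L/cmH2O = 0.5023 s.
Fraction remaining at end-expiration = e^(−Te/τ) = e^(−0.42/0.5023) = 0.4334 → 43.34%.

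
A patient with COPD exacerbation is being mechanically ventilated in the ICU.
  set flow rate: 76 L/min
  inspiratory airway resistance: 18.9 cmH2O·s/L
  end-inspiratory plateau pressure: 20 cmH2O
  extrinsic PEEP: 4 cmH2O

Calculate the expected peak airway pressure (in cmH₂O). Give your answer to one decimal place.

43.9

Flow: 76 L/min ÷ 60 = 1.2667 L/s.
PIP = Pplat + Raw × flow = 20 + 18.9 × 1.2667 = 20 + 23.941 = 43.941 cmH2O.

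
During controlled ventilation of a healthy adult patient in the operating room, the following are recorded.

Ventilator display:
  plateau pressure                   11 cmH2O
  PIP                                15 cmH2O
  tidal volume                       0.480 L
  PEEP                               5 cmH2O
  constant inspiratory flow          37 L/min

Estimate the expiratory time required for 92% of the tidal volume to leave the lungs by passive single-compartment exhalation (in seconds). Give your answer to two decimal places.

1.31

Flow: 37 L/min ÷ 60 = 0.6167 L/s.
R = (PIP − Pplat)/V̇ = (15 − 11) / 0.6167 = 4.0/0.6167 = 6.486 cmH2O·s/L.
C = Vt/(Pplat − PEEP) = 480.0 / (11 − 5) = 480.0/6.0 = 80.0 mL/cmH2O.
τ = R × C = 6.486 × 0.08 L/cmH2O = 0.5189 s.
t = −τ·ln(1 − 0.92) = −0.5189·ln(0.08) = 1.311 s.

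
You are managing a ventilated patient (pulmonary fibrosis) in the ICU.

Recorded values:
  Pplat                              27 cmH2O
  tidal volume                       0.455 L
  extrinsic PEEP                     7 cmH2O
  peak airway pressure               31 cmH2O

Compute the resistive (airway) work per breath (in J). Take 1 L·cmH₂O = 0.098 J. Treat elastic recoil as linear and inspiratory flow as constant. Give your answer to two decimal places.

0.18

With constant inspiratory flow the resistive pressure is constant at PIP − Pplat = 31 − 27 = 4.0 cmH2O, so resistive work = 4.0 × 0.455 = 1.82 L·cmH2O.
× 0.098 J/(L·cmH2O) → 0.1784 J.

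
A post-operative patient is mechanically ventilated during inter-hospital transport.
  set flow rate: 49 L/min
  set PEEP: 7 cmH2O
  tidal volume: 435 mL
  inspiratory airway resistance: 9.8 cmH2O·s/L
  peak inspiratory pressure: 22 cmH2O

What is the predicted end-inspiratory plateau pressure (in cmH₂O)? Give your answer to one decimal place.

Flow: 49 L/min ÷ 60 = 0.8167 L/s.
Pplat = PIP − Raw × flow = 22 − 9.8 × 0.8167 = 22 − 8.004 = 13.996 cmH2O.

14.0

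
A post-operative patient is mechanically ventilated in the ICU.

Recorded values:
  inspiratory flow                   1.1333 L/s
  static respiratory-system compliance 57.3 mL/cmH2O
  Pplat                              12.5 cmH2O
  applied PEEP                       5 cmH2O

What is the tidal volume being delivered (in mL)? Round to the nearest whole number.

430

Vt = Cstat × (Pplat − PEEP) = 57.3 × (12.5 − 5) = 57.3 × 7.5 = 429.75 mL.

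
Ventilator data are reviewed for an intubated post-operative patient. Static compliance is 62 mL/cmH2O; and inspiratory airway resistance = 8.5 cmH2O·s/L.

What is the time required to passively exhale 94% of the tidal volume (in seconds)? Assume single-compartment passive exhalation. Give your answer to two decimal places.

τ = R × C = 8.5 × 62 mL/cmH2O = 8.5 × 0.062 L/cmH2O = 0.527 s.
Exhaled fraction f = 1 − e^(−t/τ) → t = −τ·ln(1 − f) = −0.527·ln(0.06) = 1.483 s.

1.48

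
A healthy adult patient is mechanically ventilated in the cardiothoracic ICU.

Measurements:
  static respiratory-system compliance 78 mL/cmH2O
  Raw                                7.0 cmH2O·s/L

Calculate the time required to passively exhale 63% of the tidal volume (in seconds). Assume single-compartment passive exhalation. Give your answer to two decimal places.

0.54

τ = R × C = 7.0 × 78 mL/cmH2O = 7.0 × 0.078 L/cmH2O = 0.546 s.
Exhaled fraction f = 1 − e^(−t/τ) → t = −τ·ln(1 − f) = −0.546·ln(0.37) = 0.5429 s.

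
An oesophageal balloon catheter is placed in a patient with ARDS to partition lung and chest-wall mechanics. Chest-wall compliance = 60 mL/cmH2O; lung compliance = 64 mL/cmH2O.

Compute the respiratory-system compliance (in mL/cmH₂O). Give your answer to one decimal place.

31.0

Lung and chest wall are elastances in series: 1/Crs = 1/CL + 1/Ccw.
1/Crs = 1/64 + 1/60 = 0.03229.
Crs = 30.969 mL/cmH2O.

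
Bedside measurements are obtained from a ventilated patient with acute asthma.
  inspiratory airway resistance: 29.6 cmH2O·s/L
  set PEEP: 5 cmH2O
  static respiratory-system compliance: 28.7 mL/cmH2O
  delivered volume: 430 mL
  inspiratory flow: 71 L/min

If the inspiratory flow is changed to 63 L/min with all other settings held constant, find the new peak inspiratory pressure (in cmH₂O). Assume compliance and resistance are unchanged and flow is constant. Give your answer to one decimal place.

Flow: 71 L/min ÷ 60 = 1.1833 L/s.
New flow: 63 L/min ÷ 60 = 1.05 L/s.
PIP = Vt/C + R·V̇ + PEEP (constant-flow equation of motion).
Only the resistive term changes: ΔPIP = R × ΔV̇ = 29.6 × (1.05 − 1.1833) = 29.6 × -0.1333 = -3.946 cmH2O.
Original PIP = 430/28.7 + 29.6×1.1833 + 5 = 55.008 cmH2O; new PIP = 55.008 + (-3.946) = 51.062 cmH2O.

51.1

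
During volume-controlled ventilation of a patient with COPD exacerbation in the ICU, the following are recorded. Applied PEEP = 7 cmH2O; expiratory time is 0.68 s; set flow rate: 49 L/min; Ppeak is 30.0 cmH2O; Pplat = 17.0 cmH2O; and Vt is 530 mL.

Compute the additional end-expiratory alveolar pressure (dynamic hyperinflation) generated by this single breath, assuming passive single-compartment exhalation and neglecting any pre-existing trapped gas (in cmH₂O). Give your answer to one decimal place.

Flow: 49 L/min ÷ 60 = 0.8167 L/s.
R = (PIP − Pplat)/V̇ = (30.0 − 17.0) / 0.8167 = 13.0/0.8167 = 15.918 cmH2O·s/L.
C = Vt/(Pplat − PEEP) = 530.0 / (17.0 − 7) = 530.0/10.0 = 53.0 mL/cmH2O.
τ = R × C = 15.918 × 0.053 L/cmH2O = 0.8437 s.
Fraction remaining = e^(−Te/τ) = e^(−0.68/0.8437) = 0.4467; trapped volume = 530.0 × 0.4467 = 236.75 mL.
Additional alveolar pressure from trapping ≈ V_trapped / C = 236.75 / 53.0 = 4.467 cmH2O.

4.5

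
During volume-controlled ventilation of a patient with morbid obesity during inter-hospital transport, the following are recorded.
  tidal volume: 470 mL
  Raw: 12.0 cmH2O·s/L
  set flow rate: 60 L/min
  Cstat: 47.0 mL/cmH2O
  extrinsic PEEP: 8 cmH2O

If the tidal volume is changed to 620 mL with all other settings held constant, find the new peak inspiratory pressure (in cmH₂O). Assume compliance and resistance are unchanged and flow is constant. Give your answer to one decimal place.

Flow: 60 L/min ÷ 60 = 1 L/s.
PIP = Vt/C + R·V̇ + PEEP (constant-flow equation of motion).
Only the elastic term changes: ΔPIP = ΔVt / C = (620 − 470) / 47.0 = 3.191 cmH2O.
Original PIP = 470/47.0 + 12.0×1 + 8 = 30.0 cmH2O; new PIP = 30.0 + (3.191) = 33.191 cmH2O.

33.2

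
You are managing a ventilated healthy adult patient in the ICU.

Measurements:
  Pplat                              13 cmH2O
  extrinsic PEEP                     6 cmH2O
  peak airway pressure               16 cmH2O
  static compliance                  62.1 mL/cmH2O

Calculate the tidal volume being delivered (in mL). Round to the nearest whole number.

Vt = Cstat × (Pplat − PEEP) = 62.1 × (13 − 6) = 62.1 × 7.0 = 434.7 mL.

435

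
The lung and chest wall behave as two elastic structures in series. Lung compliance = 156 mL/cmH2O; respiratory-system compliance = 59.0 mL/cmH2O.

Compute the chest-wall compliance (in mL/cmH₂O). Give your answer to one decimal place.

94.9

1/Ccw = 1/Crs − 1/CL.
1/Ccw = 1/59.0 − 1/156 = 0.01054.
Ccw = 94.877 mL/cmH2O.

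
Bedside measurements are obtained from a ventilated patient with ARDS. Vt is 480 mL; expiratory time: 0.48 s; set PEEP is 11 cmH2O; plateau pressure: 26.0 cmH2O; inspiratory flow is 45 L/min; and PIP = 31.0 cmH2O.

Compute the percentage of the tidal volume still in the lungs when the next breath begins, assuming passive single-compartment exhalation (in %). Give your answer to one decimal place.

10.5

Flow: 45 L/min ÷ 60 = 0.75 L/s.
R = (PIP − Pplat)/V̇ = (31.0 − 26.0) / 0.75 = 5.0/0.75 = 6.667 cmH2O·s/L.
C = Vt/(Pplat − PEEP) = 480.0 / (26.0 − 11) = 480.0/15.0 = 32.0 mL/cmH2O.
τ = R × C = 6.667 × 0.032 L/cmH2O = 0.2133 s.
Fraction remaining at end-expiration = e^(−Te/τ) = e^(−0.48/0.2133) = 0.1054 → 10.54%.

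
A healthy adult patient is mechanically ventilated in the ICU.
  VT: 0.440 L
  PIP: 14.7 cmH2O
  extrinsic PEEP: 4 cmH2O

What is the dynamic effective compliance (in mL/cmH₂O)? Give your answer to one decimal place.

Dynamic compliance = Vt / (PIP − PEEP) = 440 / (14.7 − 4) = 440 / 10.7 = 41.121 mL/cmH2O.

41.1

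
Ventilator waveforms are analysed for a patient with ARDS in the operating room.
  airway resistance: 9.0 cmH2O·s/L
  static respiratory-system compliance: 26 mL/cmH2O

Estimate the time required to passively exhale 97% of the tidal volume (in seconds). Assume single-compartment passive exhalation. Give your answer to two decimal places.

τ = R × C = 9.0 × 26 mL/cmH2O = 9.0 × 0.026 L/cmH2O = 0.234 s.
Exhaled fraction f = 1 − e^(−t/τ) → t = −τ·ln(1 − f) = −0.234·ln(0.03) = 0.8205 s.

0.82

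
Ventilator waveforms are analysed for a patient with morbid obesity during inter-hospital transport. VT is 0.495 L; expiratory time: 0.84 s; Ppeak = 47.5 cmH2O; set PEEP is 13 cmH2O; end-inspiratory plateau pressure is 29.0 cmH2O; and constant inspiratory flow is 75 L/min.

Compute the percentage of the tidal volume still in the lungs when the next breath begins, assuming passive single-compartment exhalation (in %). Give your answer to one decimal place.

Flow: 75 L/min ÷ 60 = 1.25 L/s.
R = (PIP − Pplat)/V̇ = (47.5 − 29.0) / 1.25 = 18.5/1.25 = 14.8 cmH2O·s/L.
C = Vt/(Pplat − PEEP) = 495.0 / (29.0 − 13) = 495.0/16.0 = 30.938 mL/cmH2O.
τ = R × C = 14.8 × 0.03094 L/cmH2O = 0.4579 s.
Fraction remaining at end-expiration = e^(−Te/τ) = e^(−0.84/0.4579) = 0.1597 → 15.97%.

16.0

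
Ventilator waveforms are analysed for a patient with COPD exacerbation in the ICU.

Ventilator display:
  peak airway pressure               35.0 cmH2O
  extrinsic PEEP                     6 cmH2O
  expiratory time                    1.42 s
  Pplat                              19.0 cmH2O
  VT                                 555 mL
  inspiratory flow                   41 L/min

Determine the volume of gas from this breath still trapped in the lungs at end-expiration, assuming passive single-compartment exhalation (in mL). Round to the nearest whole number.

134

Flow: 41 L/min ÷ 60 = 0.6833 L/s.
R = (PIP − Pplat)/V̇ = (35.0 − 19.0) / 0.6833 = 16.0/0.6833 = 23.416 cmH2O·s/L.
C = Vt/(Pplat − PEEP) = 555.0 / (19.0 − 6) = 555.0/13.0 = 42.692 mL/cmH2O.
τ = R × C = 23.416 × 0.04269 L/cmH2O = 0.9996 s.
Fraction remaining = e^(−Te/τ) = e^(−1.42/0.9996) = 0.2416.
Trapped volume = 555.0 × 0.2416 = 134.09 mL.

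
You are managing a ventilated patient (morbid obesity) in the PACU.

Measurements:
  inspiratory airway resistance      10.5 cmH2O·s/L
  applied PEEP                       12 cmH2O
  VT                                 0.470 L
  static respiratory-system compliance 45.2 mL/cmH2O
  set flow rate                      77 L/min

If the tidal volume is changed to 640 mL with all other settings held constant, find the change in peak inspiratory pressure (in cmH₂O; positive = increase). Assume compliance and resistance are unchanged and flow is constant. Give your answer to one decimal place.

3.8

PIP = Vt/C + R·V̇ + PEEP (constant-flow equation of motion).
Only the elastic term changes: ΔPIP = ΔVt / C = (640 − 470) / 45.2 = 3.761 cmH2O.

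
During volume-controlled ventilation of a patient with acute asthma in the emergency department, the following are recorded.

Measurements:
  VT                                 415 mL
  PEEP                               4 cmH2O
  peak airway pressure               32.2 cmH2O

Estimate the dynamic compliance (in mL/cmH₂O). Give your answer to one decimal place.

14.7

Dynamic compliance = Vt / (PIP − PEEP) = 415 / (32.2 − 4) = 415 / 28.2 = 14.716 mL/cmH2O.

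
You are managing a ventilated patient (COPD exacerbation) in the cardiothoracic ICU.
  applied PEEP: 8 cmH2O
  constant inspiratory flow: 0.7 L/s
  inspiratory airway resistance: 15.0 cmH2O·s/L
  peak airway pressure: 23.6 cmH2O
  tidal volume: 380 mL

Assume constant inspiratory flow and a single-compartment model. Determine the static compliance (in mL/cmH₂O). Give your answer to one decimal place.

Equation of motion (constant flow): PIP = Vt/C + R·V̇ + PEEP.
Vt/C = PIP − R·V̇ − PEEP = 23.6 − 15.0×0.7 − 8 = 23.6 − 10.5 − 8 = 5.1 cmH2O.
C = Vt / 5.1 = 380 / 5.1 = 74.51 mL/cmH2O.

74.5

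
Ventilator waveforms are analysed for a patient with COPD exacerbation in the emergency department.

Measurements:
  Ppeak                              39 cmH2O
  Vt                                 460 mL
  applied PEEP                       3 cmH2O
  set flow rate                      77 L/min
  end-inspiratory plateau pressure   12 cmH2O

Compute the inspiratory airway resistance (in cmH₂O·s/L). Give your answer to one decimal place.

21.0

Flow: 77 L/min ÷ 60 = 1.2833 L/s.
Raw = (PIP − Pplat) / flow = (39 − 12) / 1.2833 = 27.0 / 1.2833 = 21.04 cmH2O·s/L.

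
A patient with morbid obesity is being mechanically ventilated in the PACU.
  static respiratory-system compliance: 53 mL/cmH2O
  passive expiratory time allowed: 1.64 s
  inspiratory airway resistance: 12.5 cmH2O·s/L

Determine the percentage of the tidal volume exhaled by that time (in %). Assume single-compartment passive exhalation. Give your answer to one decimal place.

τ = R × C = 12.5 × 53 mL/cmH2O = 12.5 × 0.053 L/cmH2O = 0.6625 s.
Passive exhalation: V(t)/V₀ = e^(−t/τ) = e^(−1.64/0.6625) = 0.08412.
Fraction exhaled = 1 − 0.08412 = 0.9159 → 91.59%.

91.6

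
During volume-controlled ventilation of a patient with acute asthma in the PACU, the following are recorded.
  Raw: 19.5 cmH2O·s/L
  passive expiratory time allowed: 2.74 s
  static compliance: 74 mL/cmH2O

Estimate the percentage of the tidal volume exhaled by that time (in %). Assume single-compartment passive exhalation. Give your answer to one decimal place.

τ = R × C = 19.5 × 74 mL/cmH2O = 19.5 × 0.074 L/cmH2O = 1.443 s.
Passive exhalation: V(t)/V₀ = e^(−t/τ) = e^(−2.74/1.443) = 0.1497.
Fraction exhaled = 1 − 0.1497 = 0.8503 → 85.03%.

85.0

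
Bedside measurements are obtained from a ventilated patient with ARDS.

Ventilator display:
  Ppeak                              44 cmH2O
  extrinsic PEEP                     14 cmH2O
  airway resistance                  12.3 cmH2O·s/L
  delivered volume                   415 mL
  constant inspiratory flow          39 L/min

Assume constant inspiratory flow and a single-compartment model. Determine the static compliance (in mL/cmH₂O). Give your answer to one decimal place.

Flow: 39 L/min ÷ 60 = 0.65 L/s.
Equation of motion (constant flow): PIP = Vt/C + R·V̇ + PEEP.
Vt/C = PIP − R·V̇ − PEEP = 44 − 12.3×0.65 − 14 = 44 − 7.995 − 14 = 22.005 cmH2O.
C = Vt / 22.005 = 415 / 22.005 = 18.859 mL/cmH2O.

18.9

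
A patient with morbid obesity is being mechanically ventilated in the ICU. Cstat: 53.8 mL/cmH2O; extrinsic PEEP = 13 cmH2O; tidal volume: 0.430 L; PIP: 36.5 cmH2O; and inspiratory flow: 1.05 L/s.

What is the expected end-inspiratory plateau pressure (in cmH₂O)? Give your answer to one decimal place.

21.0

Pplat = PEEP + Vt / Cstat = 13 + 430 / 53.8 = 13 + 7.993 = 20.993 cmH2O.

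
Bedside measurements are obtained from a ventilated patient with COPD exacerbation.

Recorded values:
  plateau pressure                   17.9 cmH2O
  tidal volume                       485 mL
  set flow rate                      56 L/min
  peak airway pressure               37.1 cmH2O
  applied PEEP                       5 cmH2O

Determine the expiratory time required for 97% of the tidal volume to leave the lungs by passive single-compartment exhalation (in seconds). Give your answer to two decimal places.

2.71

Flow: 56 L/min ÷ 60 = 0.9333 L/s.
R = (PIP − Pplat)/V̇ = (37.1 − 17.9) / 0.9333 = 19.2/0.9333 = 20.572 cmH2O·s/L.
C = Vt/(Pplat − PEEP) = 485.0 / (17.9 − 5) = 485.0/12.9 = 37.597 mL/cmH2O.
τ = R × C = 20.572 × 0.0376 L/cmH2O = 0.7735 s.
t = −τ·ln(1 − 0.97) = −0.7735·ln(0.03) = 2.712 s.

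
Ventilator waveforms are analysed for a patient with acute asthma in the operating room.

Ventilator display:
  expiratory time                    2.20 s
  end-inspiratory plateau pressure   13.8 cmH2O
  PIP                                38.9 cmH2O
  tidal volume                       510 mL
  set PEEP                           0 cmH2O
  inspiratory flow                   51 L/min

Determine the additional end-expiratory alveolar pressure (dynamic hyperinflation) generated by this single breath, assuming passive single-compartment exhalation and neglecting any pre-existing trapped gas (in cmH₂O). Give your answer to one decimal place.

Flow: 51 L/min ÷ 60 = 0.85 L/s.
R = (PIP − Pplat)/V̇ = (38.9 − 13.8) / 0.85 = 25.1/0.85 = 29.529 cmH2O·s/L.
C = Vt/(Pplat − PEEP) = 510.0 / (13.8 − 0) = 510.0/13.8 = 36.957 mL/cmH2O.
τ = R × C = 29.529 × 0.03696 L/cmH2O = 1.091 s.
Fraction remaining = e^(−Te/τ) = e^(−2.20/1.091) = 0.1331; trapped volume = 510.0 × 0.1331 = 67.881 mL.
Additional alveolar pressure from trapping ≈ V_trapped / C = 67.881 / 36.957 = 1.837 cmH2O.

1.8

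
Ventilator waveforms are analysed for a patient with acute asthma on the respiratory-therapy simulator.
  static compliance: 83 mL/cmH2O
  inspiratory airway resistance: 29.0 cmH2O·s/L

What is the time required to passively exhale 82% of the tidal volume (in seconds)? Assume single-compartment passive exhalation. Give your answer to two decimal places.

4.13

τ = R × C = 29.0 × 83 mL/cmH2O = 29.0 × 0.083 L/cmH2O = 2.407 s.
Exhaled fraction f = 1 − e^(−t/τ) → t = −τ·ln(1 − f) = −2.407·ln(0.18) = 4.128 s.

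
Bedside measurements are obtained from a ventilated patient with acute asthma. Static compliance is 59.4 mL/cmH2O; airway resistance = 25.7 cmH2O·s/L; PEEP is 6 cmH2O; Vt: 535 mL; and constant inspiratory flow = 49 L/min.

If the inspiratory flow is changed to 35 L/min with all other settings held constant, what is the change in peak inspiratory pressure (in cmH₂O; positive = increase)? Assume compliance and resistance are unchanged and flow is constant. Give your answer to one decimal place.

-6.0

Flow: 49 L/min ÷ 60 = 0.8167 L/s.
New flow: 35 L/min ÷ 60 = 0.5833 L/s.
PIP = Vt/C + R·V̇ + PEEP (constant-flow equation of motion).
Only the resistive term changes: ΔPIP = R × ΔV̇ = 25.7 × (0.5833 − 0.8167) = 25.7 × -0.2334 = -5.998 cmH2O.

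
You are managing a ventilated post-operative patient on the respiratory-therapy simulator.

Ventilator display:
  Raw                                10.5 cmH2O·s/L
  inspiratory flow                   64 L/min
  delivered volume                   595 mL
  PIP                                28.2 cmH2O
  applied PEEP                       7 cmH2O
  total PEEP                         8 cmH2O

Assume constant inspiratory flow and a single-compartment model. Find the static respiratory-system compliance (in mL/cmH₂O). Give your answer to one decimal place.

Flow: 64 L/min ÷ 60 = 1.0667 L/s.
Total PEEP = 8 cmH2O (set 7 + intrinsic 1); this is the baseline alveolar pressure.
Equation of motion (constant flow): PIP = Vt/C + R·V̇ + PEEP.
Vt/C = PIP − R·V̇ − PEEP = 28.2 − 10.5×1.0667 − 8 = 28.2 − 11.2 − 8 = 9.0 cmH2O.
C = Vt / 9.0 = 595 / 9.0 = 66.111 mL/cmH2O.

66.1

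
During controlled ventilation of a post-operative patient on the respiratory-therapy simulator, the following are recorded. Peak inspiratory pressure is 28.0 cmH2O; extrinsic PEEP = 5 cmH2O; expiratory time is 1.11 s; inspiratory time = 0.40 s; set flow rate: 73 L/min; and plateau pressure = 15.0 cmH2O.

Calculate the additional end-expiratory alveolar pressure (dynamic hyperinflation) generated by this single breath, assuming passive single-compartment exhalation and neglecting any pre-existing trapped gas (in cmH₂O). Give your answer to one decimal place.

Flow: 73 L/min ÷ 60 = 1.2167 L/s.
Vt = flow × Ti = 1.2167 L/s × 0.40 s × 1000 mL/L = 486.68 mL.
R = (PIP − Pplat)/V̇ = (28.0 − 15.0) / 1.2167 = 13.0/1.2167 = 10.685 cmH2O·s/L.
C = Vt/(Pplat − PEEP) = 486.68 / (15.0 − 5) = 486.68/10.0 = 48.668 mL/cmH2O.
τ = R × C = 10.685 × 0.04867 L/cmH2O = 0.52 s.
Fraction remaining = e^(−Te/τ) = e^(−1.11/0.52) = 0.1183; trapped volume = 486.68 × 0.1183 = 57.574 mL.
Additional alveolar pressure from trapping ≈ V_trapped / C = 57.574 / 48.668 = 1.183 cmH2O.

1.2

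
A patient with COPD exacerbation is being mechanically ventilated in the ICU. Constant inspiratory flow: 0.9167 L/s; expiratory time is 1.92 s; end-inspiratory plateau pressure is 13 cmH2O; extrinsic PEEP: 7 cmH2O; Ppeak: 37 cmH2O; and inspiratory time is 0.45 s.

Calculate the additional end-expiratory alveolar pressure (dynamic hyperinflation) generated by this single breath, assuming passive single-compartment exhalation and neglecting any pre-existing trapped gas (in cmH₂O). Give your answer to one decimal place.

Vt = flow × Ti = 0.9167 L/s × 0.45 s × 1000 mL/L = 412.52 mL.
R = (PIP − Pplat)/V̇ = (37 − 13) / 0.9167 = 24.0/0.9167 = 26.181 cmH2O·s/L.
C = Vt/(Pplat − PEEP) = 412.52 / (13 − 7) = 412.52/6.0 = 68.753 mL/cmH2O.
τ = R × C = 26.181 × 0.06875 L/cmH2O = 1.8 s.
Fraction remaining = e^(−Te/τ) = e^(−1.92/1.8) = 0.3442; trapped volume = 412.52 × 0.3442 = 141.99 mL.
Additional alveolar pressure from trapping ≈ V_trapped / C = 141.99 / 68.753 = 2.065 cmH2O.

2.1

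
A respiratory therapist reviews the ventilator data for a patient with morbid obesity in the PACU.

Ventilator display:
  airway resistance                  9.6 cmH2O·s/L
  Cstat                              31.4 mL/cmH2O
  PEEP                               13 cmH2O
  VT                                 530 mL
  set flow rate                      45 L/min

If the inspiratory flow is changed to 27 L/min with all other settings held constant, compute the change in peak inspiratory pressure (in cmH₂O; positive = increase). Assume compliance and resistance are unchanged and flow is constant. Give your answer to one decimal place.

Flow: 45 L/min ÷ 60 = 0.75 L/s.
New flow: 27 L/min ÷ 60 = 0.45 L/s.
PIP = Vt/C + R·V̇ + PEEP (constant-flow equation of motion).
Only the resistive term changes: ΔPIP = R × ΔV̇ = 9.6 × (0.45 − 0.75) = 9.6 × -0.3 = -2.88 cmH2O.

-2.9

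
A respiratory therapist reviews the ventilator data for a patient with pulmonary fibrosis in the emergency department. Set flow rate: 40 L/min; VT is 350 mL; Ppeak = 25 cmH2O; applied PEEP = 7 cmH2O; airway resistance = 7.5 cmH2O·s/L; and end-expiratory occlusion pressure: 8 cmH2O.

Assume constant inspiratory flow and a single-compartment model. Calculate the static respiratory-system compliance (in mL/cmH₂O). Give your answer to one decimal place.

Flow: 40 L/min ÷ 60 = 0.6667 L/s.
Total PEEP = 8 cmH2O (set 7 + intrinsic 1); this is the baseline alveolar pressure.
Equation of motion (constant flow): PIP = Vt/C + R·V̇ + PEEP.
Vt/C = PIP − R·V̇ − PEEP = 25 − 7.5×0.6667 − 8 = 25 − 5.0 − 8 = 12.0 cmH2O.
C = Vt / 12.0 = 350 / 12.0 = 29.167 mL/cmH2O.

29.2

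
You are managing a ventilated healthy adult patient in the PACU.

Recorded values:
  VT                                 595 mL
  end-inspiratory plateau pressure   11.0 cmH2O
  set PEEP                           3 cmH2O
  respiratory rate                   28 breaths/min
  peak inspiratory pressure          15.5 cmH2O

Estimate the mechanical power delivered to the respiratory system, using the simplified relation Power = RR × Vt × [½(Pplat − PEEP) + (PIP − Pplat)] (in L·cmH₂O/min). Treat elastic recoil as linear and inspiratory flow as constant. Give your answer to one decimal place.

141.6

Per-breath work = Vt × [½(Pplat−PEEP) + (PIP−Pplat)] = 0.595 × [0.5×8.0 + 4.5] = 0.595 × 8.5 = 5.058 L·cmH2O.
Power = 28 × 5.058 = 141.62 L·cmH2O/min.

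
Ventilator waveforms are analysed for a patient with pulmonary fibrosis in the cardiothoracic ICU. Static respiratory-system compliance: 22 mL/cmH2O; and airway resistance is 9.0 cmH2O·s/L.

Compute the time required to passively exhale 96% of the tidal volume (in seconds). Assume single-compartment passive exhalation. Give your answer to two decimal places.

0.64

τ = R × C = 9.0 × 22 mL/cmH2O = 9.0 × 0.022 L/cmH2O = 0.198 s.
Exhaled fraction f = 1 − e^(−t/τ) → t = −τ·ln(1 − f) = −0.198·ln(0.04) = 0.6373 s.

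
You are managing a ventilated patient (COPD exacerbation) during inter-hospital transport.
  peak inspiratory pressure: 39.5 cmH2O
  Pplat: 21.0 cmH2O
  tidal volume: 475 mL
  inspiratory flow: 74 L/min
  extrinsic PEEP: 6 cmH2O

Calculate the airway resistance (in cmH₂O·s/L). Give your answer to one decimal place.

Flow: 74 L/min ÷ 60 = 1.2333 L/s.
Raw = (PIP − Pplat) / flow = (39.5 − 21.0) / 1.2333 = 18.5 / 1.2333 = 15.0 cmH2O·s/L.

15.0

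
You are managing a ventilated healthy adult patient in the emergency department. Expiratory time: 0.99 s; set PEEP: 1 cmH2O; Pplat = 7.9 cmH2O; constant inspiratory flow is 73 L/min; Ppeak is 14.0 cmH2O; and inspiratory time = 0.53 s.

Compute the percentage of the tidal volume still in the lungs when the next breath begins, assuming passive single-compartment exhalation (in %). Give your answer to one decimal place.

12.1

Flow: 73 L/min ÷ 60 = 1.2167 L/s.
Vt = flow × Ti = 1.2167 L/s × 0.53 s × 1000 mL/L = 644.85 mL.
R = (PIP − Pplat)/V̇ = (14.0 − 7.9) / 1.2167 = 6.1/1.2167 = 5.014 cmH2O·s/L.
C = Vt/(Pplat − PEEP) = 644.85 / (7.9 − 1) = 644.85/6.9 = 93.457 mL/cmH2O.
τ = R × C = 5.014 × 0.09346 L/cmH2O = 0.4686 s.
Fraction remaining at end-expiration = e^(−Te/τ) = e^(−0.99/0.4686) = 0.1209 → 12.09%.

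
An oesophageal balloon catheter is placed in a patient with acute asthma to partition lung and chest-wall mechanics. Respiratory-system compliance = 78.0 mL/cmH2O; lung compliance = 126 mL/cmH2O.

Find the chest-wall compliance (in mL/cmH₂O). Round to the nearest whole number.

205

1/Ccw = 1/Crs − 1/CL.
1/Ccw = 1/78.0 − 1/126 = 0.004884.
Ccw = 204.75 mL/cmH2O.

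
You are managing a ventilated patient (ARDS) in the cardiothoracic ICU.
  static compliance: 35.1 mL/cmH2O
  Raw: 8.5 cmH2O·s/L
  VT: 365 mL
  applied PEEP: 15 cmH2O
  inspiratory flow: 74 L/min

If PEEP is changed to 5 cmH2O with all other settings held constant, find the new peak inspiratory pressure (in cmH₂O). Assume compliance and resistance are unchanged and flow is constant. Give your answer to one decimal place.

25.9

Flow: 74 L/min ÷ 60 = 1.2333 L/s.
PIP = Vt/C + R·V̇ + PEEP (constant-flow equation of motion).
Only the baseline term changes: ΔPIP = ΔPEEP = 5 − 15 = -10.0 cmH2O.
Original PIP = 365/35.1 + 8.5×1.2333 + 15 = 35.882 cmH2O; new PIP = 35.882 + (-10.0) = 25.882 cmH2O.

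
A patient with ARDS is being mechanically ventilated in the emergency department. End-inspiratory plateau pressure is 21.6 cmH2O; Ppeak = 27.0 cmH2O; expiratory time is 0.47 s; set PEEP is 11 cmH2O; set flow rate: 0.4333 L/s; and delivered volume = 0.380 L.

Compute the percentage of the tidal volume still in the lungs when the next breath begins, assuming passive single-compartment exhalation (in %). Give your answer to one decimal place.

34.9

R = (PIP − Pplat)/V̇ = (27.0 − 21.6) / 0.4333 = 5.4/0.4333 = 12.462 cmH2O·s/L.
C = Vt/(Pplat − PEEP) = 380.0 / (21.6 − 11) = 380.0/10.6 = 35.849 mL/cmH2O.
τ = R × C = 12.462 × 0.03585 L/cmH2O = 0.4468 s.
Fraction remaining at end-expiration = e^(−Te/τ) = e^(−0.47/0.4468) = 0.3493 → 34.93%.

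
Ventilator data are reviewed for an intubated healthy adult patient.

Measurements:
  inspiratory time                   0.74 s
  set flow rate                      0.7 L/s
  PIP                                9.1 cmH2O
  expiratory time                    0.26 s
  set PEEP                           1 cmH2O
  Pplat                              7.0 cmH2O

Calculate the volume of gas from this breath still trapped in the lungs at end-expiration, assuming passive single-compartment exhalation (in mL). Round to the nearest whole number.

Vt = flow × Ti = 0.7 L/s × 0.74 s × 1000 mL/L = 518.0 mL.
R = (PIP − Pplat)/V̇ = (9.1 − 7.0) / 0.7 = 2.1/0.7 = 3.0 cmH2O·s/L.
C = Vt/(Pplat − PEEP) = 518.0 / (7.0 − 1) = 518.0/6.0 = 86.333 mL/cmH2O.
τ = R × C = 3.0 × 0.08633 L/cmH2O = 0.259 s.
Fraction remaining = e^(−Te/τ) = e^(−0.26/0.259) = 0.3665.
Trapped volume = 518.0 × 0.3665 = 189.85 mL.

190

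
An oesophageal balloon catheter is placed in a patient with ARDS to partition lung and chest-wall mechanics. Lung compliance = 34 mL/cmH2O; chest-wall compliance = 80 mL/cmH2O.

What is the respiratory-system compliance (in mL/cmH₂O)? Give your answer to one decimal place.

Lung and chest wall are elastances in series: 1/Crs = 1/CL + 1/Ccw.
1/Crs = 1/34 + 1/80 = 0.04191.
Crs = 23.861 mL/cmH2O.

23.9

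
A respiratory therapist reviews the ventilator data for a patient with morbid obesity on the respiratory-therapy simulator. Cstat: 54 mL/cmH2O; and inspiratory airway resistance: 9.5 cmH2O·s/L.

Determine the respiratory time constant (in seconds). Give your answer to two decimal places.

τ = R × C = 9.5 × 54 mL/cmH2O = 9.5 × 0.054 L/cmH2O = 0.513 s.

0.51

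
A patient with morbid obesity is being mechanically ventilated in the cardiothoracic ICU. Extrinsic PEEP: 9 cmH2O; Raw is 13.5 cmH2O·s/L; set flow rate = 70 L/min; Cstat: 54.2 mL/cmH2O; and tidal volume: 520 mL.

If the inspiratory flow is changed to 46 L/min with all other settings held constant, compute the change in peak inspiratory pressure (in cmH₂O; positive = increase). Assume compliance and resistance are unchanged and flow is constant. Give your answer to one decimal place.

-5.4

Flow: 70 L/min ÷ 60 = 1.1667 L/s.
New flow: 46 L/min ÷ 60 = 0.7667 L/s.
PIP = Vt/C + R·V̇ + PEEP (constant-flow equation of motion).
Only the resistive term changes: ΔPIP = R × ΔV̇ = 13.5 × (0.7667 − 1.1667) = 13.5 × -0.4 = -5.4 cmH2O.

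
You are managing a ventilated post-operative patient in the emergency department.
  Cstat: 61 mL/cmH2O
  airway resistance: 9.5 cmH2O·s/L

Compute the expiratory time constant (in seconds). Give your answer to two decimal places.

τ = R × C = 9.5 × 61 mL/cmH2O = 9.5 × 0.061 L/cmH2O = 0.5795 s.

0.58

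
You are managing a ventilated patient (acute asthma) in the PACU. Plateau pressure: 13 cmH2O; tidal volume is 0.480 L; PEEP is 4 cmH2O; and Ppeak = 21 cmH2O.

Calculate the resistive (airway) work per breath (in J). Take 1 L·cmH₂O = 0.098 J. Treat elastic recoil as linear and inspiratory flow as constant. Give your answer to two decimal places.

With constant inspiratory flow the resistive pressure is constant at PIP − Pplat = 21 − 13 = 8.0 cmH2O, so resistive work = 8.0 × 0.480 = 3.84 L·cmH2O.
× 0.098 J/(L·cmH2O) → 0.3763 J.

0.38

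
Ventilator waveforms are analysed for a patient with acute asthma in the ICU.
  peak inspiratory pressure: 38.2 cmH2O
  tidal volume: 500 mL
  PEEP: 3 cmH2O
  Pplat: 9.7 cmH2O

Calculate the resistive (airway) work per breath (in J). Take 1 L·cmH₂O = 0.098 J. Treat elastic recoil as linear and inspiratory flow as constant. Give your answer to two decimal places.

1.40

With constant inspiratory flow the resistive pressure is constant at PIP − Pplat = 38.2 − 9.7 = 28.5 cmH2O, so resistive work = 28.5 × 0.500 = 14.25 L·cmH2O.
× 0.098 J/(L·cmH2O) → 1.397 J.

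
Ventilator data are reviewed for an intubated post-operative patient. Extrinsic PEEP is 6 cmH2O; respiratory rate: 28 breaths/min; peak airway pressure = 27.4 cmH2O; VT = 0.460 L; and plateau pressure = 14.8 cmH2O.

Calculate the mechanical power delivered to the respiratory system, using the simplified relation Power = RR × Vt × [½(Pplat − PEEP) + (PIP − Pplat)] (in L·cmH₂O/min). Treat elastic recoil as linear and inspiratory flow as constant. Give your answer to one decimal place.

219.0

Per-breath work = Vt × [½(Pplat−PEEP) + (PIP−Pplat)] = 0.460 × [0.5×8.8 + 12.6] = 0.460 × 17.0 = 7.82 L·cmH2O.
Power = 28 × 7.82 = 218.96 L·cmH2O/min.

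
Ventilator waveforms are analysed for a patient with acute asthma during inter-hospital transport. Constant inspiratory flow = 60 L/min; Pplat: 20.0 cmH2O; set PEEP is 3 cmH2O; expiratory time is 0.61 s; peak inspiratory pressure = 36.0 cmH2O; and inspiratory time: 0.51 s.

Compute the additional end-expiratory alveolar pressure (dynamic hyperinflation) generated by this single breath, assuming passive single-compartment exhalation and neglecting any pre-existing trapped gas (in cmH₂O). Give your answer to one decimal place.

Flow: 60 L/min ÷ 60 = 1 L/s.
Vt = flow × Ti = 1 L/s × 0.51 s × 1000 mL/L = 510.0 mL.
R = (PIP − Pplat)/V̇ = (36.0 − 20.0) / 1 = 16.0/1 = 16.0 cmH2O·s/L.
C = Vt/(Pplat − PEEP) = 510.0 / (20.0 − 3) = 510.0/17.0 = 30.0 mL/cmH2O.
τ = R × C = 16.0 × 0.03 L/cmH2O = 0.48 s.
Fraction remaining = e^(−Te/τ) = e^(−0.61/0.48) = 0.2806; trapped volume = 510.0 × 0.2806 = 143.11 mL.
Additional alveolar pressure from trapping ≈ V_trapped / C = 143.11 / 30.0 = 4.77 cmH2O.

4.8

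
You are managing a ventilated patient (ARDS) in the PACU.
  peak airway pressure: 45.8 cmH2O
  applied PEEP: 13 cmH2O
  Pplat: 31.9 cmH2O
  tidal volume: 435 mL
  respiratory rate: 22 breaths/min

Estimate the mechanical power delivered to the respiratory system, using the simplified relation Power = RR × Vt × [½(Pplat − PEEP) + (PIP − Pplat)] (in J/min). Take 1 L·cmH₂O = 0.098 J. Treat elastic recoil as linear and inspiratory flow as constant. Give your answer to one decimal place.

21.9

Per-breath work = Vt × [½(Pplat−PEEP) + (PIP−Pplat)] = 0.435 × [0.5×18.9 + 13.9] = 0.435 × 23.35 = 10.157 L·cmH2O.
Power = 22 × 10.157 = 223.45 L·cmH2O/min.
× 0.098 J/(L·cmH2O) → 21.898 J/min.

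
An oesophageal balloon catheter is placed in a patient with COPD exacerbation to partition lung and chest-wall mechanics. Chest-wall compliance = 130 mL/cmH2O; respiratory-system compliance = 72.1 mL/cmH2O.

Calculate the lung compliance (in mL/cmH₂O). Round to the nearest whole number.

1/CL = 1/Crs − 1/Ccw.
1/CL = 1/72.1 − 1/130 = 0.006177.
CL = 161.89 mL/cmH2O.

162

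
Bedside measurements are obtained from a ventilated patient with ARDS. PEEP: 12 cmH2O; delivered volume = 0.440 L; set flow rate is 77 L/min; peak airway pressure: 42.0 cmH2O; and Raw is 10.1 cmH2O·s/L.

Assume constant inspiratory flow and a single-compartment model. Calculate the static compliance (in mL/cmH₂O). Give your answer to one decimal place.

Flow: 77 L/min ÷ 60 = 1.2833 L/s.
Equation of motion (constant flow): PIP = Vt/C + R·V̇ + PEEP.
Vt/C = PIP − R·V̇ − PEEP = 42.0 − 10.1×1.2833 − 12 = 42.0 − 12.961 − 12 = 17.039 cmH2O.
C = Vt / 17.039 = 440 / 17.039 = 25.823 mL/cmH2O.

25.8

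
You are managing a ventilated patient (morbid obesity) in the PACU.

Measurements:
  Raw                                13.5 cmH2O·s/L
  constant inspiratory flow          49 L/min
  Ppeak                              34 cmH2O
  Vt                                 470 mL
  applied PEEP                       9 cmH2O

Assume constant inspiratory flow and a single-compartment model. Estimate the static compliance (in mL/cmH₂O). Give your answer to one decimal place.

Flow: 49 L/min ÷ 60 = 0.8167 L/s.
Equation of motion (constant flow): PIP = Vt/C + R·V̇ + PEEP.
Vt/C = PIP − R·V̇ − PEEP = 34 − 13.5×0.8167 − 9 = 34 − 11.025 − 9 = 13.975 cmH2O.
C = Vt / 13.975 = 470 / 13.975 = 33.631 mL/cmH2O.

33.6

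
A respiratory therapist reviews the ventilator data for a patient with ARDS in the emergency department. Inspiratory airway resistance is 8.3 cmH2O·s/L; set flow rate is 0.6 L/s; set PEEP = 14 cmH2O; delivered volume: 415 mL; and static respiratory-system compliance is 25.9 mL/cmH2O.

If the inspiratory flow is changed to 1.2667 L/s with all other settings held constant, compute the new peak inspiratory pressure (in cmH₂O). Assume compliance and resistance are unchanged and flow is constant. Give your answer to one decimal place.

40.5

PIP = Vt/C + R·V̇ + PEEP (constant-flow equation of motion).
Only the resistive term changes: ΔPIP = R × ΔV̇ = 8.3 × (1.2667 − 0.6) = 8.3 × 0.6667 = 5.534 cmH2O.
Original PIP = 415/25.9 + 8.3×0.6 + 14 = 35.003 cmH2O; new PIP = 35.003 + (5.534) = 40.537 cmH2O.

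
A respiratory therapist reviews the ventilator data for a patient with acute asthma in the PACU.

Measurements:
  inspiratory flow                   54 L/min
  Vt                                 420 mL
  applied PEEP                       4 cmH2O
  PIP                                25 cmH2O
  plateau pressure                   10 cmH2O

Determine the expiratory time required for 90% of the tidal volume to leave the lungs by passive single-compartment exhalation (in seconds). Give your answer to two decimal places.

2.69

Flow: 54 L/min ÷ 60 = 0.9 L/s.
R = (PIP − Pplat)/V̇ = (25 − 10) / 0.9 = 15.0/0.9 = 16.667 cmH2O·s/L.
C = Vt/(Pplat − PEEP) = 420.0 / (10 − 4) = 420.0/6.0 = 70.0 mL/cmH2O.
τ = R × C = 16.667 × 0.07 L/cmH2O = 1.167 s.
t = −τ·ln(1 − 0.90) = −1.167·ln(0.1) = 2.687 s.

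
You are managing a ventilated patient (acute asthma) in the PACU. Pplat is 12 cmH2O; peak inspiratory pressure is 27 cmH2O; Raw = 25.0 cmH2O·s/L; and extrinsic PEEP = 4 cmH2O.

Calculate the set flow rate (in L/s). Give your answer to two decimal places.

flow = (PIP − Pplat) / Raw = 15.0 / 25.0 = 0.6 L/s.

0.60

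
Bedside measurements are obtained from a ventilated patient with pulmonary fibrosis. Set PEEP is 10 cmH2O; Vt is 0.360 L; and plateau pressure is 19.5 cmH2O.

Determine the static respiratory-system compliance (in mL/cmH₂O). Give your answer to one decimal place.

Cstat = Vt / (Pplat − PEEP) = 360 / (19.5 − 10) = 360 / 9.5 = 37.895 mL/cmH2O.

37.9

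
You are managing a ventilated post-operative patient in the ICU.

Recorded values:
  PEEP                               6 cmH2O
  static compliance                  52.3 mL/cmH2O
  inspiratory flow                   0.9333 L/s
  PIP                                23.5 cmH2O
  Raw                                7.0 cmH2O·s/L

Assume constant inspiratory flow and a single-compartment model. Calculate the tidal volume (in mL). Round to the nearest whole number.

Equation of motion (constant flow): PIP = Vt/C + R·V̇ + PEEP.
Vt/C = PIP − R·V̇ − PEEP = 23.5 − 6.533 − 6 = 10.967 cmH2O.
Vt = C × 10.967 = 52.3 × 10.967 = 573.57 mL.

574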